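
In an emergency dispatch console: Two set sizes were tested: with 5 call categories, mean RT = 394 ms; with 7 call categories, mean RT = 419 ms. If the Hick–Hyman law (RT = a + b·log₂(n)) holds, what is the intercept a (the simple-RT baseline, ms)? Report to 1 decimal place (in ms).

274.4 ms

b = (RT₂ − RT₁)/(log₂ n₂ − log₂ n₁) = (419 − 394)/(2.8074 − 2.3219) = 51.501 ms/bit.
Intercept: a = 394 − 51.501·log₂(5) = 274.418 ms.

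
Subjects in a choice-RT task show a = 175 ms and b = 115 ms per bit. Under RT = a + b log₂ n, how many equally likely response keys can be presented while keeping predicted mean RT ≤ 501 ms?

Information budget: (501 − 175)/115 = 2.8348 bits, so n ≤ 2^2.8348 = 7.134 → at most 7.

7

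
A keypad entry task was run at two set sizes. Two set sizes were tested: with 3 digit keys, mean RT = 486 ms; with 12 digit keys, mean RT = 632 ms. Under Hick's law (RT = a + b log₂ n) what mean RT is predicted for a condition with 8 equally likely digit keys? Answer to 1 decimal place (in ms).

589.3 ms

Fit slope and intercept:
  b = (632 − 486) / (log₂ 12 − log₂ 3) = 146 / (3.5850 − 1.5850) = 73.000 ms/bit
  a = 486 − 73.000 × 1.5850 = 370.298 ms
Then RT(8) = 370.298 + 73.000 × log₂ 8 = 370.298 + 73.000 × 3 ≈ 589.298 ms.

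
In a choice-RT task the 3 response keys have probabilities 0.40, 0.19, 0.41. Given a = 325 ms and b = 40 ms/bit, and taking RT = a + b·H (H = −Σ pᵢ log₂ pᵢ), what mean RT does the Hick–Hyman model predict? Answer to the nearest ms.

385 ms

H = 0.40·log₂(1/0.40) + 0.19·log₂(1/0.19) + 0.41·log₂(1/0.41) = 1.5114 bits.
RT = 325 + 40 × 1.5114 = 385.46 ms.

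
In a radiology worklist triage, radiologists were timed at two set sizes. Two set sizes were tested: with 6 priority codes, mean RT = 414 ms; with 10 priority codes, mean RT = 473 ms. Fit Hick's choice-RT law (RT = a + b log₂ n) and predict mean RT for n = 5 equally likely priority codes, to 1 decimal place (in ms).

Solve the two-equation system in a and b:
  b = (473 − 414) / (log₂ 10 − log₂ 6) = 59 / (3.3219 − 2.5850) = 80.058 ms/bit
  a = 414 − 80.058 × 2.5850 = 207.053 ms
Then RT(5) = 207.053 + 80.058 × log₂ 5 = 207.053 + 80.058 × 2.3219 ≈ 392.942 ms.

392.9 ms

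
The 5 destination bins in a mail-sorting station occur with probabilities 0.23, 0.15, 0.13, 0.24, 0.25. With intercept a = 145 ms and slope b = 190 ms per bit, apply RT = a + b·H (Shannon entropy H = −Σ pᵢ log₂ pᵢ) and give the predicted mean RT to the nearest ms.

577 ms

H = 0.23·log₂(1/0.23) + 0.15·log₂(1/0.15) + 0.13·log₂(1/0.13) + 0.24·log₂(1/0.24) + 0.25·log₂(1/0.25) = 2.2750 bits.
RT = 145 + 190 × 2.2750 = 577.25 ms.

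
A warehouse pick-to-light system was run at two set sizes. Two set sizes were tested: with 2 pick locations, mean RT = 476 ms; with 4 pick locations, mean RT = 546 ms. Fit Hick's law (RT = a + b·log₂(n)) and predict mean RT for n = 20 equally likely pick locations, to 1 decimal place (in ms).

708.5 ms

Solve the two-equation system in a and b:
  b = (546 − 476) / (log₂ 4 − log₂ 2) = 70 / (2 − 1) = 70.000 ms/bit
  a = 476 − 70.000 × 1 = 406.000 ms
Then RT(20) = 406.000 + 70.000 × log₂ 20 = 406.000 + 70.000 × 4.3219 ≈ 708.535 ms.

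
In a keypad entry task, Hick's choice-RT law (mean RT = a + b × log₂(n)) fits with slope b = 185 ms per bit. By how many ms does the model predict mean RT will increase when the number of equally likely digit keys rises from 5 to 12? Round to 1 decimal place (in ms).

Only the slope matters, since a is common to both: ΔRT = b·log₂(n₂/n₁).
log₂(12) − log₂(5) = 3.5850 − 2.3219 = 1.2630.
ΔRT = 185 × 1.2630 = 233.661 ms.

233.7 ms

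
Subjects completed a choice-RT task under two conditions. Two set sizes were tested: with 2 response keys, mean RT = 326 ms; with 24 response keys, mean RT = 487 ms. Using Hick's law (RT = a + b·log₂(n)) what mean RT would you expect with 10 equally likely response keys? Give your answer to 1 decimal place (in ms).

430.3 ms

Fit slope and intercept:
  b = (487 − 326) / (log₂ 24 − log₂ 2) = 161 / (4.5850 − 1) = 44.910 ms/bit
  a = 326 − 44.910 × 1 = 281.090 ms
Then RT(10) = 281.090 + 44.910 × log₂ 10 = 281.090 + 44.910 × 3.3219 ≈ 430.277 ms.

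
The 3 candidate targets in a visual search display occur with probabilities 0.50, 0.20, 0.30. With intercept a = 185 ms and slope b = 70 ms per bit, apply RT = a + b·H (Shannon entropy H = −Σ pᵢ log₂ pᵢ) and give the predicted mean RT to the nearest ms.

289 ms

H = 0.50·log₂(1/0.50) + 0.20·log₂(1/0.20) + 0.30·log₂(1/0.30) = 1.4855 bits.
RT = 185 + 70 × 1.4855 = 288.98 ms.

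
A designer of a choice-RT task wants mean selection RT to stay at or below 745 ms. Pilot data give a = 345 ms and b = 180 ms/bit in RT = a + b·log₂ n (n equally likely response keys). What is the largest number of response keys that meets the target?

4

Set 345 + 180·log₂ n ≤ 745 → log₂ n ≤ (745 − 345)/180 = 2.2222.
So n ≤ 2^2.2222 = 4.666; the largest integer n is 4.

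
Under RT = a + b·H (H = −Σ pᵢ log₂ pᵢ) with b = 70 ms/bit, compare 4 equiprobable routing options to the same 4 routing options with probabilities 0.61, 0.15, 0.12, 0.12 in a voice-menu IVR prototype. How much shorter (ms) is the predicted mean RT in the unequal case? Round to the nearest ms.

Equiprobable entropy H₀ = log₂ 4 = 2.0000 bits.
Skewed entropy H = −Σ pᵢ log₂ pᵢ = 1.5797 bits.
ΔRT = b·(H₀ − H) = 70 × 0.4203 = 29.42 ms.

29 ms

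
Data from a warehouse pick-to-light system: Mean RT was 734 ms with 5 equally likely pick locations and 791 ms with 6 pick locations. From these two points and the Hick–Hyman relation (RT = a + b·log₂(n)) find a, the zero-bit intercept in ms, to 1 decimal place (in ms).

230.8 ms

Slope: b = (791 − 734) / (log₂ 6 − log₂ 5) = 57/0.2630 = 216.702 ms/bit.
Intercept: a = 734 − 216.702·log₂(5) = 230.834 ms.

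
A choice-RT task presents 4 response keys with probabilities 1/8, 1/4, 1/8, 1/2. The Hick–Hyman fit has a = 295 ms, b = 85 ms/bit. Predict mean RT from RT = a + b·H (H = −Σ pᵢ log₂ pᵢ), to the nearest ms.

H = −Σ pᵢ log₂ pᵢ = 0.125·3 + 0.25·2 + 0.125·3 + 0.5·1 = 1.750 bits.
RT = 295 + 85 × 1.750 = 443.75 ms.

444 ms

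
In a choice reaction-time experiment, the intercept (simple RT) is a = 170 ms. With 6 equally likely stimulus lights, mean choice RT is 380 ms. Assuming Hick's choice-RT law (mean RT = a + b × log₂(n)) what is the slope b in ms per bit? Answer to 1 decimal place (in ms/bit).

log₂(6) = 2.5850 bits.
b = (RT − a)/log₂ n = (380 − 170) / 2.5850 = 81.239 ms/bit.

81.2 ms/bit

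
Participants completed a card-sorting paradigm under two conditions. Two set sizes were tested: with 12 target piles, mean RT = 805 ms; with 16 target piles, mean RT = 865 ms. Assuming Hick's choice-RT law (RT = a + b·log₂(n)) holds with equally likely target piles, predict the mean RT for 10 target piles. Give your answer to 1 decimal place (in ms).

With log₂ n on the abscissa the relation is linear; from the two conditions:
  b = (865 − 805) / (log₂ 16 − log₂ 12) = 60 / (4 − 3.5850) = 144.565 ms/bit
  a = 805 − 144.565 × 3.5850 = 286.739 ms
Then RT(10) = 286.739 + 144.565 × log₂ 10 = 286.739 + 144.565 × 3.3219 ≈ 766.974 ms.

767.0 ms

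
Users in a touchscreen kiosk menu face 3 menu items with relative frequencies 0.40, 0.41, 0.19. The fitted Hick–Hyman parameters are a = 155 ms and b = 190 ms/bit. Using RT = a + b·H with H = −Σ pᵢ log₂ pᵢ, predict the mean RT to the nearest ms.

Entropy contributions −pᵢ log₂ pᵢ: 0.5288, 0.5274, 0.4552; sum H = 1.5114 bits.
RT = a + bH = 155 + 190·1.5114 = 442.16 ms.

442 ms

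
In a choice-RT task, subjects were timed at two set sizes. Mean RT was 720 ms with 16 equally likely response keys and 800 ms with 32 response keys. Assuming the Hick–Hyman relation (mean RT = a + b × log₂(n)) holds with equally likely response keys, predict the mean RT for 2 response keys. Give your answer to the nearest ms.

480 ms

With log₂ n on the abscissa the relation is linear; from the two conditions:
  b = (800 − 720) / (log₂ 32 − log₂ 16) = 80 / (5 − 4) = 80 ms/bit
  a = 720 − 80 × 4 = 400 ms
Then RT(2) = 400 + 80 × log₂ 2 = 400 + 80 × 1 ≈ 480.000 ms.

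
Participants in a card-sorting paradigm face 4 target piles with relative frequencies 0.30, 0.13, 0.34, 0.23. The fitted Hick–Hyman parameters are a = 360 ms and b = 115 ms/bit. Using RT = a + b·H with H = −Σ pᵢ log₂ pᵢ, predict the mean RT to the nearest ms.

H = 0.30·log₂(1/0.30) + 0.13·log₂(1/0.13) + 0.34·log₂(1/0.34) + 0.23·log₂(1/0.23) = 1.9206 bits.
RT = 360 + 115 × 1.9206 = 580.87 ms.

581 ms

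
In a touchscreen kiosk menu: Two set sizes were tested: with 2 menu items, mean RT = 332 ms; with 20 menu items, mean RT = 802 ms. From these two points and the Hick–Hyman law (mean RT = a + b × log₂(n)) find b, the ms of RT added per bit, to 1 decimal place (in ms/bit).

Slope: b = (802 − 332) / (log₂ 20 − log₂ 2) = 470/3.3219 = 141.484 ms/bit.

141.5 ms/bit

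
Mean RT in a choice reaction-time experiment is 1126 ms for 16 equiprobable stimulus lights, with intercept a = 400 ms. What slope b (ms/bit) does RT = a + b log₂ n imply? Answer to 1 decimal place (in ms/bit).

181.5 ms/bit

16 alternatives carry log₂ 16 = 4 bits; the choice cost is 1126 − 400 = 726 ms, so b = 726/4 = 181.500 ms/bit.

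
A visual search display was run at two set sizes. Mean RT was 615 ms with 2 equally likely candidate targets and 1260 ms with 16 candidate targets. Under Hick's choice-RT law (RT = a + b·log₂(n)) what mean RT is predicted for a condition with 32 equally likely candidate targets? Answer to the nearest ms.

With log₂ n on the abscissa the relation is linear; from the two conditions:
  b = (1260 − 615) / (log₂ 16 − log₂ 2) = 645 / (4 − 1) = 215 ms/bit
  a = 615 − 215 × 1 = 400 ms
Then RT(32) = 400 + 215 × log₂ 32 = 400 + 215 × 5 ≈ 1475.000 ms.

1475 ms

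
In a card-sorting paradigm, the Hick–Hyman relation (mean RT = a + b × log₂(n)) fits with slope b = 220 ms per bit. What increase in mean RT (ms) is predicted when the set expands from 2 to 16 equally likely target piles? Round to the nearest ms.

660 ms

Only the slope matters, since a is common to both: ΔRT = b·log₂(n₂/n₁).
log₂(16) − log₂(2) = log₂(16/2) = log₂(8) = 3.
ΔRT = 220 × 3.0000 = 660.000 ms.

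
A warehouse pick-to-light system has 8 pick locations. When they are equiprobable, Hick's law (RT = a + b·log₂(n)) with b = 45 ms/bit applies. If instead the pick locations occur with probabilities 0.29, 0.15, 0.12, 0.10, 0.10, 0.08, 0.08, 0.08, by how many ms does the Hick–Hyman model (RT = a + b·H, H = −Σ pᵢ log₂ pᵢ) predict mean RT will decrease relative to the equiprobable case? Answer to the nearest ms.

The RT saving is b·ΔH. Equiprobable H₀ = log₂(8) = 3.0000 bits; with the given probabilities H = 2.8344 bits.
b·(H₀ − H) = 45 × (3.0000 − 2.8344) = 7.45 ms.

7 ms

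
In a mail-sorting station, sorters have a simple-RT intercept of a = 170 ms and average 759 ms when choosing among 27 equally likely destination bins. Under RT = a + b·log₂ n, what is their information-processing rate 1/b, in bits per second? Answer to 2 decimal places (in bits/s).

b = (759 − 170)/log₂ 27 = 589/4.7549 = 123.873 ms per bit = 0.12387 s/bit; the reciprocal is 8.073 bits/s.

8.07 bits/s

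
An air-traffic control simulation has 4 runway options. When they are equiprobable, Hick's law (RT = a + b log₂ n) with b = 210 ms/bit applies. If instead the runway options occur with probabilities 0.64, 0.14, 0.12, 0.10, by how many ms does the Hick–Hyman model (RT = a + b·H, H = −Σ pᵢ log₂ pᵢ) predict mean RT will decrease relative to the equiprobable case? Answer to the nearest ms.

Equiprobable entropy H₀ = log₂ 4 = 2.0000 bits.
Skewed entropy H = −Σ pᵢ log₂ pᵢ = 1.5084 bits.
ΔRT = b·(H₀ − H) = 210 × 0.4916 = 103.23 ms.

103 ms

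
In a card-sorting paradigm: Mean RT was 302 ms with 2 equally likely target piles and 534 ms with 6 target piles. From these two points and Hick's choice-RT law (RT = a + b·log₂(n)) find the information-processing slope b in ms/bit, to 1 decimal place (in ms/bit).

146.4 ms/bit

The slope on a log₂ axis is (534 − 302) / (2.5850 − 1) = 146.376 ms/bit.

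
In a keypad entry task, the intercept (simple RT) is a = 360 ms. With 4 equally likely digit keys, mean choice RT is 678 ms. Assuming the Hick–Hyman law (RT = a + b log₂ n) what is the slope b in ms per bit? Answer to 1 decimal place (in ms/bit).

159.0 ms/bit

4 alternatives carry log₂ 4 = 2 bits; the choice cost is 678 − 360 = 318 ms, so b = 318/2 = 159.000 ms/bit.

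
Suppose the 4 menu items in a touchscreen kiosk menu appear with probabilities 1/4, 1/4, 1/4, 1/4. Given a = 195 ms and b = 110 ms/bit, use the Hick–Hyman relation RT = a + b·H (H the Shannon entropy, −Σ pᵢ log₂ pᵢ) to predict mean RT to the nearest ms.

415 ms

H = −Σ pᵢ log₂ pᵢ = 0.25·2 + 0.25·2 + 0.25·2 + 0.25·2 = 2.000 bits.
RT = 195 + 110 × 2.000 = 415.00 ms.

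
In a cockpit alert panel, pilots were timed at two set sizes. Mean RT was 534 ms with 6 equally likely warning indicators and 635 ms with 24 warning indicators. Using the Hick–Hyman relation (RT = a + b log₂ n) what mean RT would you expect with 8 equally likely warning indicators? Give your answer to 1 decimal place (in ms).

RT is linear in log₂ n, so two points fix the line:
  b = (635 − 534) / (log₂ 24 − log₂ 6) = 101 / (4.5850 − 2.5850) = 50.500 ms/bit
  a = 534 − 50.500 × 2.5850 = 403.459 ms
Then RT(8) = 403.459 + 50.500 × log₂ 8 = 403.459 + 50.500 × 3 ≈ 554.959 ms.

555.0 ms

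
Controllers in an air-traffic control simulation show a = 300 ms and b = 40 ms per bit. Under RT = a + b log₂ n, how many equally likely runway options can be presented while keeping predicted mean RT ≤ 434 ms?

40·log₂ n ≤ 434 − 300 = 134, giving log₂ n ≤ 3.3500 and n ≤ 10.196. The largest whole number is 10.

10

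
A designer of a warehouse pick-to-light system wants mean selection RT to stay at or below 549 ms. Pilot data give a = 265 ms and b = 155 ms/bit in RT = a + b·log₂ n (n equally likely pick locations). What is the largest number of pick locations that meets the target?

Set 265 + 155·log₂ n ≤ 549 → log₂ n ≤ (549 − 265)/155 = 1.8323.
So n ≤ 2^1.8323 = 3.561; the largest integer n is 3.

3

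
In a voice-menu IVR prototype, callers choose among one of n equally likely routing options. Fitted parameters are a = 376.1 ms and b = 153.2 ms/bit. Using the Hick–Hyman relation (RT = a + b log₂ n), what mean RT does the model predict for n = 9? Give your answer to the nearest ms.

862 ms

log₂(9) = 3.1699 bits, so RT = 376.1 + 153.2 × 3.1699 ≈ 861.733 ms.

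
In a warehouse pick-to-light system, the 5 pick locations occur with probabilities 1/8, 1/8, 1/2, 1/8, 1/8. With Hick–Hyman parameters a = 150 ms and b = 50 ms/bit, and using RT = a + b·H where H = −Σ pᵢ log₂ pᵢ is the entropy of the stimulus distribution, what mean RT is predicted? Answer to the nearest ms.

250 ms

Each term −pᵢ log₂ pᵢ: 0.125·3 + 0.125·3 + 0.5·1 + 0.125·3 + 0.125·3; summed, H = 2.000 bits.
Mean RT = a + bH = 150 + 50·2.000 = 250.00 ms.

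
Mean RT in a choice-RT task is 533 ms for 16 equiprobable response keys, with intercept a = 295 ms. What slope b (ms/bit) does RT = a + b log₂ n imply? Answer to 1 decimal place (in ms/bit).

59.5 ms/bit

b = (533 − 295) / log₂(16) = 238 / 4 = 59.500 ms/bit.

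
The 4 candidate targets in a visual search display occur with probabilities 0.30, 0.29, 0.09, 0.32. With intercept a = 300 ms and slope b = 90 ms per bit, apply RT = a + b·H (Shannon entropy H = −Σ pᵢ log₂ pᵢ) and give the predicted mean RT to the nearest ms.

H = 0.30·log₂(1/0.30) + 0.29·log₂(1/0.29) + 0.09·log₂(1/0.09) + 0.32·log₂(1/0.32) = 1.8777 bits.
RT = 300 + 90 × 1.8777 = 468.99 ms.

469 ms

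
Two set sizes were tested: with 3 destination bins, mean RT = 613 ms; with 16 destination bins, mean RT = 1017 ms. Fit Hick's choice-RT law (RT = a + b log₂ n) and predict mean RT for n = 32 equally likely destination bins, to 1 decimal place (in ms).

With log₂ n on the abscissa the relation is linear; from the two conditions:
  b = (1017 − 613) / (log₂ 16 − log₂ 3) = 404 / (4 − 1.5850) = 167.285 ms/bit
  a = 613 − 167.285 × 1.5850 = 347.859 ms
Then RT(32) = 347.859 + 167.285 × log₂ 32 = 347.859 + 167.285 × 5 ≈ 1184.285 ms.

1184.3 ms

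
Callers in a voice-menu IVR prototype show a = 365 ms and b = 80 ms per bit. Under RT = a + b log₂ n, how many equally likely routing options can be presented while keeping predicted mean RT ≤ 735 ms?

24

Information budget: (735 − 365)/80 = 4.6250 bits, so n ≤ 2^4.6250 = 24.675 → at most 24.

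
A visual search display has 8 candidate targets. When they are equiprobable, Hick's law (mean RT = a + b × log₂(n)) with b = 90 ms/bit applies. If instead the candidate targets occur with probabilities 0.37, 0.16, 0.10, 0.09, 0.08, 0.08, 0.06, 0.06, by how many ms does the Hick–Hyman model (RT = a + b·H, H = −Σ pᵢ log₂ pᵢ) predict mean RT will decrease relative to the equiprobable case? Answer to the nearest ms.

The RT saving is b·ΔH. Equiprobable H₀ = log₂(8) = 3.0000 bits; with the given probabilities H = 2.6687 bits.
b·(H₀ − H) = 90 × (3.0000 − 2.6687) = 29.82 ms.

30 ms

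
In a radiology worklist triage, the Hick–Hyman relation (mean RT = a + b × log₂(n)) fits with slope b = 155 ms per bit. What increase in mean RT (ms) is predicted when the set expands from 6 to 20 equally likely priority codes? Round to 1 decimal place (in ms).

269.2 ms

Only the slope matters, since a is common to both: ΔRT = b·log₂(n₂/n₁).
log₂(20) − log₂(6) = 4.3219 − 2.5850 = 1.7370.
ΔRT = 155 × 1.7370 = 269.230 ms.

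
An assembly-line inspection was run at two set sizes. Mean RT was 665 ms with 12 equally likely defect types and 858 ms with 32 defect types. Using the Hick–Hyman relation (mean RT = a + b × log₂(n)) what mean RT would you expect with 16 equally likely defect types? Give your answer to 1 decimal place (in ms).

Fit slope and intercept:
  b = (858 − 665) / (log₂ 32 − log₂ 12) = 193 / (5 − 3.5850) = 136.392 ms/bit
  a = 665 − 136.392 × 3.5850 = 176.039 ms
Then RT(16) = 176.039 + 136.392 × log₂ 16 = 176.039 + 136.392 × 4 ≈ 721.608 ms.

721.6 ms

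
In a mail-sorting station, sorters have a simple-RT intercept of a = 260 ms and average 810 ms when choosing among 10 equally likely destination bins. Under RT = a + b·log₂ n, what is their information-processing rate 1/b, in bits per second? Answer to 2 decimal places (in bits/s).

6.04 bits/s

b = (810 − 260)/log₂ 10 = 550/3.3219 = 165.566 ms per bit = 0.16557 s/bit; the reciprocal is 6.040 bits/s.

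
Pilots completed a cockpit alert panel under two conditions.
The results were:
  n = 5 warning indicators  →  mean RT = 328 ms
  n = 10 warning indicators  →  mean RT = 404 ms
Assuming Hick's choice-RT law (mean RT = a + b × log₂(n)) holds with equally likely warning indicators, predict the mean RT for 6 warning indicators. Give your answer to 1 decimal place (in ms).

348.0 ms

With log₂ n on the abscissa the relation is linear; from the two conditions:
  b = (404 − 328) / (log₂ 10 − log₂ 5) = 76 / (3.3219 − 2.3219) = 76.000 ms/bit
  a = 328 − 76.000 × 2.3219 = 151.533 ms
Then RT(6) = 151.533 + 76.000 × log₂ 6 = 151.533 + 76.000 × 2.5850 ≈ 347.991 ms.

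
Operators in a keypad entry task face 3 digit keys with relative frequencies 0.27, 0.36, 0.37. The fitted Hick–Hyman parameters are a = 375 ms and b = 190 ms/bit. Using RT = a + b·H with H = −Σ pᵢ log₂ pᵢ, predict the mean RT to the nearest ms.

Entropy contributions −pᵢ log₂ pᵢ: 0.5100, 0.5306, 0.5307; sum H = 1.5714 bits.
RT = a + bH = 375 + 190·1.5714 = 673.56 ms.

674 ms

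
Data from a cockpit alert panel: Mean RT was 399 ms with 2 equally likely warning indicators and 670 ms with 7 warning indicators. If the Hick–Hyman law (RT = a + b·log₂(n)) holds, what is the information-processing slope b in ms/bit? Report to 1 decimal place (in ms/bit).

149.9 ms/bit

b = (RT₂ − RT₁)/(log₂ n₂ − log₂ n₁) = (670 − 399)/(2.8074 − 1) = 149.943 ms/bit.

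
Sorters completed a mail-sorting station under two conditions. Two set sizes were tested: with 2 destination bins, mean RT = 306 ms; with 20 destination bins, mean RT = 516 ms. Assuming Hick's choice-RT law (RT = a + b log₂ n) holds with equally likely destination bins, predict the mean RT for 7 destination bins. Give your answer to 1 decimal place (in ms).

RT is linear in log₂ n, so two points fix the line:
  b = (516 − 306) / (log₂ 20 − log₂ 2) = 210 / (4.3219 − 1) = 63.216 ms/bit
  a = 306 − 63.216 × 1 = 242.784 ms
Then RT(7) = 242.784 + 63.216 × log₂ 7 = 242.784 + 63.216 × 2.8074 ≈ 420.254 ms.

420.3 ms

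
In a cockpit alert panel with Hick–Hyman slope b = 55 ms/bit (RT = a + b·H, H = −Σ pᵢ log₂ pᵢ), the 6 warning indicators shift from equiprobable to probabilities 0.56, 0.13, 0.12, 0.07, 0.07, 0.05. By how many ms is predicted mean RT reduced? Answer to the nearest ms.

34 ms

The RT saving is b·ΔH. Equiprobable H₀ = log₂(6) = 2.5850 bits; with the given probabilities H = 1.9714 bits.
b·(H₀ − H) = 55 × (2.5850 − 1.9714) = 33.75 ms.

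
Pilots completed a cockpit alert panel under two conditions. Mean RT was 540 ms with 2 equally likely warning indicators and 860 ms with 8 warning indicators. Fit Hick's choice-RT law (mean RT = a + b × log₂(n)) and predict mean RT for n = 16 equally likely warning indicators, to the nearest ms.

1020 ms

Solve the two-equation system in a and b:
  b = (860 − 540) / (log₂ 8 − log₂ 2) = 320 / (3 − 1) = 160 ms/bit
  a = 540 − 160 × 1 = 380 ms
Then RT(16) = 380 + 160 × log₂ 16 = 380 + 160 × 4 ≈ 1020.000 ms.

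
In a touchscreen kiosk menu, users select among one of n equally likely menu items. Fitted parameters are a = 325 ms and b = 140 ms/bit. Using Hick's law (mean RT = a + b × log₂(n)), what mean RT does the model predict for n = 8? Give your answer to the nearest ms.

745 ms

log₂(8) = 3 bits, so RT = 325 + 140 × 3 ≈ 745.000 ms.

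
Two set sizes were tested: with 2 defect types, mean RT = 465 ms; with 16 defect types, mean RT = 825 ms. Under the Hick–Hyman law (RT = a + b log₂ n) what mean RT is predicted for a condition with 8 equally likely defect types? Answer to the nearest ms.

With log₂ n on the abscissa the relation is linear; from the two conditions:
  b = (825 − 465) / (log₂ 16 − log₂ 2) = 360 / (4 − 1) = 120 ms/bit
  a = 465 − 120 × 1 = 345 ms
Then RT(8) = 345 + 120 × log₂ 8 = 345 + 120 × 3 ≈ 705.000 ms.

705 ms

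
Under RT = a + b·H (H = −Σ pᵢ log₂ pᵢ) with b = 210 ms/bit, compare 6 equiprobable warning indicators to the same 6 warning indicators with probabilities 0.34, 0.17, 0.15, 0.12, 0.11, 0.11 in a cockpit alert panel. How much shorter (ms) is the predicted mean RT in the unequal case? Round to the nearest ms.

The RT saving is b·ΔH. Equiprobable H₀ = log₂(6) = 2.5850 bits; with the given probabilities H = 2.4419 bits.
b·(H₀ − H) = 210 × (2.5850 − 2.4419) = 30.03 ms.

30 ms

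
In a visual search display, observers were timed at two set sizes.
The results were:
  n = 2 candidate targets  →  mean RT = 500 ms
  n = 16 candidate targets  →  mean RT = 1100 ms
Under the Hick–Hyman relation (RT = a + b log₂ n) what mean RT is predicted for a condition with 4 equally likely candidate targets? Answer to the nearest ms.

With log₂ n on the abscissa the relation is linear; from the two conditions:
  b = (1100 − 500) / (log₂ 16 − log₂ 2) = 600 / (4 − 1) = 200 ms/bit
  a = 500 − 200 × 1 = 300 ms
Then RT(4) = 300 + 200 × log₂ 4 = 300 + 200 × 2 ≈ 700.000 ms.

700 ms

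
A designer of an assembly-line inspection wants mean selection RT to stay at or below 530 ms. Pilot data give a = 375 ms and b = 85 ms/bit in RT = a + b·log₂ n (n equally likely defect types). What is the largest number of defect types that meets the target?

3

Information budget: (530 − 375)/85 = 1.8235 bits, so n ≤ 2^1.8235 = 3.539 → at most 3.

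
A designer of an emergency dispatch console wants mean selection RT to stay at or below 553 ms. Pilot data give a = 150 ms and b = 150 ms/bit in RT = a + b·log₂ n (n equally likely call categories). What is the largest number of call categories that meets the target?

Set 150 + 150·log₂ n ≤ 553 → log₂ n ≤ (553 − 150)/150 = 2.6867.
So n ≤ 2^2.6867 = 6.438; the largest integer n is 6.

6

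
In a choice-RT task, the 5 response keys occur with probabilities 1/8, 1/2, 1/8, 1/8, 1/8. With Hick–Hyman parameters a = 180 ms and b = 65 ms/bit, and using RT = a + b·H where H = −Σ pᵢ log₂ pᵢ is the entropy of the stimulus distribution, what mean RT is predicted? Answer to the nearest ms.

H = −Σ pᵢ log₂ pᵢ = 0.125·3 + 0.5·1 + 0.125·3 + 0.125·3 + 0.125·3 = 2.000 bits.
RT = 180 + 65 × 2.000 = 310.00 ms.

310 ms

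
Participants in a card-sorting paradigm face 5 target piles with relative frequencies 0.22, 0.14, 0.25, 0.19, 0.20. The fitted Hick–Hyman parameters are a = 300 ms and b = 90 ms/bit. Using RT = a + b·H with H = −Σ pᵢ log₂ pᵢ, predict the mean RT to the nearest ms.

H = 0.22·log₂(1/0.22) + 0.14·log₂(1/0.14) + 0.25·log₂(1/0.25) + 0.19·log₂(1/0.19) + 0.20·log₂(1/0.20) = 2.2973 bits.
RT = 300 + 90 × 2.2973 = 506.76 ms.

507 ms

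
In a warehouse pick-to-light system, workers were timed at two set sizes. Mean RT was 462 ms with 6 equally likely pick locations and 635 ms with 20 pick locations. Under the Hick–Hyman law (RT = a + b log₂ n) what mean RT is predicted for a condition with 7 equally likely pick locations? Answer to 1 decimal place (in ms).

484.2 ms

Solve the two-equation system in a and b:
  b = (635 − 462) / (log₂ 20 − log₂ 6) = 173 / (4.3219 − 2.5850) = 99.599 ms/bit
  a = 462 − 99.599 × 2.5850 = 204.540 ms
Then RT(7) = 204.540 + 99.599 × log₂ 7 = 204.540 + 99.599 × 2.8074 ≈ 484.150 ms.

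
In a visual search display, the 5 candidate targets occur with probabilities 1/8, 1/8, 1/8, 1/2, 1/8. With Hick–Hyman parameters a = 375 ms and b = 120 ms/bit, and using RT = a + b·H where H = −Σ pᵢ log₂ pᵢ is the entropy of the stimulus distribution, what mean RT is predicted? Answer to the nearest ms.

H = −Σ pᵢ log₂ pᵢ = 0.125·3 + 0.125·3 + 0.125·3 + 0.5·1 + 0.125·3 = 2.000 bits.
RT = 375 + 120 × 2.000 = 615.00 ms.

615 ms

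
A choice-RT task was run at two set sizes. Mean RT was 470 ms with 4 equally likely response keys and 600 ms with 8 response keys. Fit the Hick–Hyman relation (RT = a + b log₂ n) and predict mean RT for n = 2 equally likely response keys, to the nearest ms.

340 ms

Solve the two-equation system in a and b:
  b = (600 − 470) / (log₂ 8 − log₂ 4) = 130 / (3 − 2) = 130 ms/bit
  a = 470 − 130 × 2 = 210 ms
Then RT(2) = 210 + 130 × log₂ 2 = 210 + 130 × 1 ≈ 340.000 ms.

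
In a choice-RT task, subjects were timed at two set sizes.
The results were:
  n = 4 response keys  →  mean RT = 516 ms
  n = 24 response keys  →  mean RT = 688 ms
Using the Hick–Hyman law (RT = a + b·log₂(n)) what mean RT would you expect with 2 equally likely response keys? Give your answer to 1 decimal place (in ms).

449.5 ms

Fit slope and intercept:
  b = (688 − 516) / (log₂ 24 − log₂ 4) = 172 / (4.5850 − 2) = 66.539 ms/bit
  a = 516 − 66.539 × 2 = 382.923 ms
Then RT(2) = 382.923 + 66.539 × log₂ 2 = 382.923 + 66.539 × 1 ≈ 449.461 ms.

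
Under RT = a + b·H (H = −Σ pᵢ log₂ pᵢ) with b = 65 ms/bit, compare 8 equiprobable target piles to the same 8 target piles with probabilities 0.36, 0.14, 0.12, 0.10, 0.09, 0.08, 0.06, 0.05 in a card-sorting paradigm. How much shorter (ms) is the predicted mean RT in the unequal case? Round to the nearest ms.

Equiprobable entropy H₀ = log₂ 8 = 3.0000 bits.
Skewed entropy H = −Σ pᵢ log₂ pᵢ = 2.6908 bits.
ΔRT = b·(H₀ − H) = 65 × 0.3092 = 20.10 ms.

20 ms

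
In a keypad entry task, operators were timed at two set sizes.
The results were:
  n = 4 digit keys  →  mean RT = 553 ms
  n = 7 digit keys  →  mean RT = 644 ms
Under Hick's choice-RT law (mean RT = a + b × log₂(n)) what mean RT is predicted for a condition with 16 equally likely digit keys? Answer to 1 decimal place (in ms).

778.4 ms

Solve the two-equation system in a and b:
  b = (644 − 553) / (log₂ 7 − log₂ 4) = 91 / (2.8074 − 2) = 112.714 ms/bit
  a = 553 − 112.714 × 2 = 327.573 ms
Then RT(16) = 327.573 + 112.714 × log₂ 16 = 327.573 + 112.714 × 4 ≈ 778.427 ms.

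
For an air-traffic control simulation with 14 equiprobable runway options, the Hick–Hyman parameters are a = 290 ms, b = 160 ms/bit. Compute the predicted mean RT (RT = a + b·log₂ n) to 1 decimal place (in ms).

899.2 ms

log₂(14) = 3.8074 bits, so RT = 290 + 160 × 3.8074 ≈ 899.177 ms.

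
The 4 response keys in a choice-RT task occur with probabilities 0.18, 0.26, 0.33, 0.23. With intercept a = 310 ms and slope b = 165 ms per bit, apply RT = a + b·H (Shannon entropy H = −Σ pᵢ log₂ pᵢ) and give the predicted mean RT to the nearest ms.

634 ms

Entropy contributions −pᵢ log₂ pᵢ: 0.4453, 0.5053, 0.5278, 0.4877; sum H = 1.9661 bits.
RT = a + bH = 310 + 165·1.9661 = 634.40 ms.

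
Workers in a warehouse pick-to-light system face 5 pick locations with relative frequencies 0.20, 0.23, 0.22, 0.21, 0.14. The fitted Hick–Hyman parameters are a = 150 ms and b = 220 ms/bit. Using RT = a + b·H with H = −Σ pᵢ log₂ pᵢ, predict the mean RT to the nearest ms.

657 ms

Entropy contributions −pᵢ log₂ pᵢ: 0.4644, 0.4877, 0.4806, 0.4728, 0.3971; sum H = 2.3026 bits.
RT = a + bH = 150 + 220·2.3026 = 656.56 ms.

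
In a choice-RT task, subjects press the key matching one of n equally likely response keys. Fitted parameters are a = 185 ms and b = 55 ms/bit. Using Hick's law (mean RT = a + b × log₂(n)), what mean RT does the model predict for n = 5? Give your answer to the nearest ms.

313 ms

log₂(5) = 2.3219 bits, so RT = 185 + 55 × 2.3219 ≈ 312.706 ms.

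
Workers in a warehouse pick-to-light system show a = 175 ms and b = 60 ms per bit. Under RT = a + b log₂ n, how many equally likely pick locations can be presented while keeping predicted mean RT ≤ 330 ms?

Set 175 + 60·log₂ n ≤ 330 → log₂ n ≤ (330 − 175)/60 = 2.5833.
So n ≤ 2^2.5833 = 5.993; the largest integer n is 5.

5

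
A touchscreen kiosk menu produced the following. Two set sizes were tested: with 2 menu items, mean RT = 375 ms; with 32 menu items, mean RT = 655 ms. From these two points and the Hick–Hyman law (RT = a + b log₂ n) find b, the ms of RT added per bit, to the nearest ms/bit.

b = (RT₂ − RT₁)/(log₂ n₂ − log₂ n₁) = (655 − 375)/(5 − 1) = 70 ms/bit.

70 ms/bit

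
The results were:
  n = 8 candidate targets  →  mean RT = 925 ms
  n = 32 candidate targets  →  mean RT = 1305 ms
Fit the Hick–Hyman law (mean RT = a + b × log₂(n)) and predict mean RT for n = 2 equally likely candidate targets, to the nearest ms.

545 ms

RT is linear in log₂ n, so two points fix the line:
  b = (1305 − 925) / (log₂ 32 − log₂ 8) = 380 / (5 − 3) = 190 ms/bit
  a = 925 − 190 × 3 = 355 ms
Then RT(2) = 355 + 190 × log₂ 2 = 355 + 190 × 1 ≈ 545.000 ms.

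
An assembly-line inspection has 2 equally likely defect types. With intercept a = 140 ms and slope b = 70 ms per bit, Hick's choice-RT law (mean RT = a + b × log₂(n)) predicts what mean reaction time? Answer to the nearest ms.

log₂(2) = 1 bits, so RT = 140 + 70 × 1 ≈ 210.000 ms.

210 ms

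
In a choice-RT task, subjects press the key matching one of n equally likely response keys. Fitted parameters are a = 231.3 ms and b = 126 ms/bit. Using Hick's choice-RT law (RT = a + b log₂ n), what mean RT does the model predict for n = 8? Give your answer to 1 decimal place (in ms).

609.3 ms

log₂(8) = 3 bits, so RT = 231.3 + 126 × 3 ≈ 609.300 ms.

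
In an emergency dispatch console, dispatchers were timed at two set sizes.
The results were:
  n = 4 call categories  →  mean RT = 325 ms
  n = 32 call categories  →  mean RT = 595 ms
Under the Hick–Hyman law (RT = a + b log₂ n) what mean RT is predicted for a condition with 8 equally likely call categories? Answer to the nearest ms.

With log₂ n on the abscissa the relation is linear; from the two conditions:
  b = (595 − 325) / (log₂ 32 − log₂ 4) = 270 / (5 − 2) = 90 ms/bit
  a = 325 − 90 × 2 = 145 ms
Then RT(8) = 145 + 90 × log₂ 8 = 145 + 90 × 3 ≈ 415.000 ms.

415 ms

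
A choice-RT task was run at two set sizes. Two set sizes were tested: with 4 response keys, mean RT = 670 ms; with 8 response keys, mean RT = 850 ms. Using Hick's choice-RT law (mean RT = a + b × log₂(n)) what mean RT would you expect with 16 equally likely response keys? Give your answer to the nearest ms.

1030 ms

With log₂ n on the abscissa the relation is linear; from the two conditions:
  b = (850 − 670) / (log₂ 8 − log₂ 4) = 180 / (3 − 2) = 180 ms/bit
  a = 670 − 180 × 2 = 310 ms
Then RT(16) = 310 + 180 × log₂ 16 = 310 + 180 × 4 ≈ 1030.000 ms.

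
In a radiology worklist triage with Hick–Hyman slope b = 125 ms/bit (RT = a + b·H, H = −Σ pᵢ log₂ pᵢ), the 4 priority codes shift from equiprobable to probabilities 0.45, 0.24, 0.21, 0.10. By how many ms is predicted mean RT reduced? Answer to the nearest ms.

The RT saving is b·ΔH. Equiprobable H₀ = log₂(4) = 2.0000 bits; with the given probabilities H = 1.8176 bits.
b·(H₀ − H) = 125 × (2.0000 − 1.8176) = 22.81 ms.

23 ms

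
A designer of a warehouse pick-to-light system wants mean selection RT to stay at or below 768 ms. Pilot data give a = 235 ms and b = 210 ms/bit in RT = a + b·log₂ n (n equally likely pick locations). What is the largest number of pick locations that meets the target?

5

Information budget: (768 − 235)/210 = 2.5381 bits, so n ≤ 2^2.5381 = 5.808 → at most 5.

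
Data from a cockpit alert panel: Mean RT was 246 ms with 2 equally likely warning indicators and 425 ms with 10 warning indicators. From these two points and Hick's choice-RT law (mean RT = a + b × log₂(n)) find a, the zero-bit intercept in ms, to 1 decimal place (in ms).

168.9 ms

Slope: b = (425 − 246) / (log₂ 10 − log₂ 2) = 179/2.3219 = 77.091 ms/bit.
a = RT₁ − b·log₂ n₁ = 246 − 77.091 × 1 = 168.909 ms.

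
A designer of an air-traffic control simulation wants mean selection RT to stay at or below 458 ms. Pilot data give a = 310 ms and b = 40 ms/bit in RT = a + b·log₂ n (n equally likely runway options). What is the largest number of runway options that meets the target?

40·log₂ n ≤ 458 − 310 = 148, giving log₂ n ≤ 3.7000 and n ≤ 12.996. The largest whole number is 12.

12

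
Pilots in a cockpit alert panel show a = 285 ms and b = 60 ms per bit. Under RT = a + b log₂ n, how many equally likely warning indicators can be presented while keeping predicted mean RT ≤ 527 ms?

60·log₂ n ≤ 527 − 285 = 242, giving log₂ n ≤ 4.0333 and n ≤ 16.374. The largest whole number is 16.

16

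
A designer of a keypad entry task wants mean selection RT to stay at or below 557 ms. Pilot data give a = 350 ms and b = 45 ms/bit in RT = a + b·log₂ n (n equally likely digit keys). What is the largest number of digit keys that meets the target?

24

45·log₂ n ≤ 557 − 350 = 207, giving log₂ n ≤ 4.6000 and n ≤ 24.251. The largest whole number is 24.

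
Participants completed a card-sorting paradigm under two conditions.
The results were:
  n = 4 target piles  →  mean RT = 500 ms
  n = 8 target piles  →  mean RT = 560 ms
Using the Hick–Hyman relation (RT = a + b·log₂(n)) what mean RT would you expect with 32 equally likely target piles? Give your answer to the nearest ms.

With log₂ n on the abscissa the relation is linear; from the two conditions:
  b = (560 − 500) / (log₂ 8 − log₂ 4) = 60 / (3 − 2) = 60 ms/bit
  a = 500 − 60 × 2 = 380 ms
Then RT(32) = 380 + 60 × log₂ 32 = 380 + 60 × 5 ≈ 680.000 ms.

680 ms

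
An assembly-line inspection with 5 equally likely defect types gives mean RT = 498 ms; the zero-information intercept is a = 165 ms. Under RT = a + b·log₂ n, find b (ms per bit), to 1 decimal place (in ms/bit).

b = (498 − 165) / log₂(5) = 333 / 2.3219 = 143.415 ms/bit.

143.4 ms/bit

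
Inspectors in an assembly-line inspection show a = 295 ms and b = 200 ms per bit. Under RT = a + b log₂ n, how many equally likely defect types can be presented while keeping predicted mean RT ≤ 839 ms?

6

Set 295 + 200·log₂ n ≤ 839 → log₂ n ≤ (839 − 295)/200 = 2.7200.
So n ≤ 2^2.7200 = 6.589; the largest integer n is 6.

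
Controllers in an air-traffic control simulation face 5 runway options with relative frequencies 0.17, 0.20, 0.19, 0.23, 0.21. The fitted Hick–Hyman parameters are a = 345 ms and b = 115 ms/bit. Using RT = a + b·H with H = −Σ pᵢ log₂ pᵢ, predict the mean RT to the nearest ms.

H = 0.17·log₂(1/0.17) + 0.20·log₂(1/0.20) + 0.19·log₂(1/0.19) + 0.23·log₂(1/0.23) + 0.21·log₂(1/0.21) = 2.3147 bits.
RT = 345 + 115 × 2.3147 = 611.19 ms.

611 ms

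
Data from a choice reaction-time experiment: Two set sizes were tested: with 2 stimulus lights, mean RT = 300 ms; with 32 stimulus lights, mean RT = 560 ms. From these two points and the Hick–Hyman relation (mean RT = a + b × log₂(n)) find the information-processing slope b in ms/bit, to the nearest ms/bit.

b = (RT₂ − RT₁)/(log₂ n₂ − log₂ n₁) = (560 − 300)/(5 − 1) = 65 ms/bit.

65 ms/bit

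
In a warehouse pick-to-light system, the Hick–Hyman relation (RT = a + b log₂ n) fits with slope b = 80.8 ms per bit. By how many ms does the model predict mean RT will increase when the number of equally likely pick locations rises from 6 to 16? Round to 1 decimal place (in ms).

114.3 ms

ΔRT = (a + b log₂ n₂) − (a + b log₂ n₁) = b·(log₂ n₂ − log₂ n₁).
log₂(16) − log₂(6) = 4 − 2.5850 = 1.4150.
ΔRT = 80.8 × 1.4150 = 114.335 ms.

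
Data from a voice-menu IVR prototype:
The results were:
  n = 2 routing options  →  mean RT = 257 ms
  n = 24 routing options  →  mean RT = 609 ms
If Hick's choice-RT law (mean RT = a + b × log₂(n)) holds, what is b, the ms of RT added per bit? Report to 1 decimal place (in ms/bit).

b = (RT₂ − RT₁)/(log₂ n₂ − log₂ n₁) = (609 − 257)/(4.5850 − 1) = 98.188 ms/bit.

98.2 ms/bit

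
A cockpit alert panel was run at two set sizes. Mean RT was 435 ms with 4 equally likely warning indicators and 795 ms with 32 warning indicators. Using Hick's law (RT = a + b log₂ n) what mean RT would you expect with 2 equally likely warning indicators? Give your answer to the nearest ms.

315 ms

With log₂ n on the abscissa the relation is linear; from the two conditions:
  b = (795 − 435) / (log₂ 32 − log₂ 4) = 360 / (5 − 2) = 120 ms/bit
  a = 435 − 120 × 2 = 195 ms
Then RT(2) = 195 + 120 × log₂ 2 = 195 + 120 × 1 ≈ 315.000 ms.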